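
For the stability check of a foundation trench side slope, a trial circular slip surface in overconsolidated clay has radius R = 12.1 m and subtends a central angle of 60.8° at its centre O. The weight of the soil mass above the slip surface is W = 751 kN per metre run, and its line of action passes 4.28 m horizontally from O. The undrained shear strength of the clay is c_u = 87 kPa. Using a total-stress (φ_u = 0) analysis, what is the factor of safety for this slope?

Taking moments about the centre O, the resisting moment is provided by the undrained shear strength acting along the arc:
Arc length L_a = R·θ = 12.1·(60.8°·π/180) = 12.1·1.0612 = 12.84 m
M_R = c_u·L_a·R = 87·12.84·12.1 = 13516.7 kN·m/m
M_D = W·d = 751·4.28 = 3214.3 kN·m/m
FS = M_R / M_D = 13516.7 / 3214.3 = 4.205

FS = 4.21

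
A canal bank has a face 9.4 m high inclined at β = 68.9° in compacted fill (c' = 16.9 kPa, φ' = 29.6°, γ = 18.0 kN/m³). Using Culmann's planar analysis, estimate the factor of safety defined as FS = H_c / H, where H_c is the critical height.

H_c = (4c'/γ) · sinβ cosφ' / [1 − cos(β − φ')]
    = (4·16.9/18.0) · sin68.9°·cos29.6° / [1 − cos39.3°]
    = 3.756 · 0.8112 / 0.2262 = 13.47 m
FS = H_c / H = 13.47 / 9.4 = 1.433

FS = 1.43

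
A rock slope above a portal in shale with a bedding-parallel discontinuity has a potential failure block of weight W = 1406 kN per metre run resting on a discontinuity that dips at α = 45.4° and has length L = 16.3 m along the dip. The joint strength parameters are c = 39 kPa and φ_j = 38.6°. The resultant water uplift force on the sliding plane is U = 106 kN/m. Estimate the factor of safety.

Resolving the block weight along and normal to the plane and applying the Mohr–Coulomb strength on the joint:
N' = W cosα − U = 1406·cos45.4° − 106 = 881.2 kN/m
Driving force T = W sinα = 1406·sin45.4° = 1001.1 kN/m
Resisting force R = c·L + N'·tanφ_j = 39·16.3 + 881.2·tan38.6° = 635.7 + 703.5 = 1339.2 kN/m
FS = R / T = 1339.2 / 1001.1 = 1.338

FS = 1.34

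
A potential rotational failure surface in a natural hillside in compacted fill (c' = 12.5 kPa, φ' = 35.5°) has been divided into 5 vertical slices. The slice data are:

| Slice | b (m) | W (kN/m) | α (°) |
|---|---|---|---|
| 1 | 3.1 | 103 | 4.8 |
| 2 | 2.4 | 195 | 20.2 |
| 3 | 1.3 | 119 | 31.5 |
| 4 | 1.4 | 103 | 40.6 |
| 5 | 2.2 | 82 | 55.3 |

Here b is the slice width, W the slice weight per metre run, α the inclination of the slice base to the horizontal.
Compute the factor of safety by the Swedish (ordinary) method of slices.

Ordinary method of slices: FS = Σ[c'·Δl_i + (W_i cosα_i)·tanφ'] / Σ W_i sinα_i, with Δl_i = b_i / cosα_i.
Slice 1: Δl = 3.1/cos4.8° = 3.111 m; N'_1 = 103·cos4.8° = 102.6; c'Δl = 38.89; W sinα = 8.6
Slice 2: Δl = 2.4/cos20.2° = 2.557 m; N'_2 = 195·cos20.2° = 183.0; c'Δl = 31.97; W sinα = 67.3
Slice 3: Δl = 1.3/cos31.5° = 1.525 m; N'_3 = 119·cos31.5° = 101.5; c'Δl = 19.06; W sinα = 62.2
Slice 4: Δl = 1.4/cos40.6° = 1.844 m; N'_4 = 103·cos40.6° = 78.2; c'Δl = 23.05; W sinα = 67.0
Slice 5: Δl = 2.2/cos55.3° = 3.865 m; N'_5 = 82·cos55.3° = 46.7; c'Δl = 48.31; W sinα = 67.4
Σc'Δl = 161.3 kN/m; ΣN' = 512.0 kN/m; ΣW sinα = 272.6 kN/m
Resisting = 161.3 + 512.0·tan35.5° = 161.3 + 365.2 = 526.5 kN/m
FS = 526.5 / 272.6 = 1.931

FS = 1.93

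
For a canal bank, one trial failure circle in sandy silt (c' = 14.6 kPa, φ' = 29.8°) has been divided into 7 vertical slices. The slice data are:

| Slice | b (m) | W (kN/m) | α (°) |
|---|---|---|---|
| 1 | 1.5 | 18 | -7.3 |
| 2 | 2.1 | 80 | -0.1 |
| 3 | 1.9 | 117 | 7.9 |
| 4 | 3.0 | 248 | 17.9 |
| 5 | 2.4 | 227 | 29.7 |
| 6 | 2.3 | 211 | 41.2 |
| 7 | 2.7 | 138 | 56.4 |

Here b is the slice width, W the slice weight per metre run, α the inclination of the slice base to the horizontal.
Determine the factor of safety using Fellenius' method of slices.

Ordinary method of slices: FS = Σ[c'·Δl_i + (W_i cosα_i)·tanφ'] / Σ W_i sinα_i, with Δl_i = b_i / cosα_i.
Slice 1: Δl = 1.5/cos(-7.3°) = 1.512 m; N'_1 = 18·cos(-7.3°) = 17.9; c'Δl = 22.08; W sinα = -2.3
Slice 2: Δl = 2.1/cos(-0.1°) = 2.100 m; N'_2 = 80·cos(-0.1°) = 80.0; c'Δl = 30.66; W sinα = -0.1
Slice 3: Δl = 1.9/cos7.9° = 1.918 m; N'_3 = 117·cos7.9° = 115.9; c'Δl = 28.01; W sinα = 16.1
Slice 4: Δl = 3.0/cos17.9° = 3.153 m; N'_4 = 248·cos17.9° = 236.0; c'Δl = 46.03; W sinα = 76.2
Slice 5: Δl = 2.4/cos29.7° = 2.763 m; N'_5 = 227·cos29.7° = 197.2; c'Δl = 40.34; W sinα = 112.5
Slice 6: Δl = 2.3/cos41.2° = 3.057 m; N'_6 = 211·cos41.2° = 158.8; c'Δl = 44.63; W sinα = 139.0
Slice 7: Δl = 2.7/cos56.4° = 4.879 m; N'_7 = 138·cos56.4° = 76.4; c'Δl = 71.23; W sinα = 114.9
Σc'Δl = 283.0 kN/m; ΣN' = 882.0 kN/m; ΣW sinα = 456.3 kN/m
Resisting = 283.0 + 882.0·tan29.8° = 283.0 + 505.2 = 788.1 kN/m
FS = 788.1 / 456.3 = 1.727

FS = 1.73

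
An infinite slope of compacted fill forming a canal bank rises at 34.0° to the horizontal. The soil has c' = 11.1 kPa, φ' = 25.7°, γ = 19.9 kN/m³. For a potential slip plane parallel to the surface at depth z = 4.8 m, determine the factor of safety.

For an infinite slope with a slip plane parallel to the surface (no pore pressure): FS = [c' + γz cos²β tanφ'] / [γz sinβ cosβ].
γz = 19.9·4.8 = 95.52 kN/m²
Numerator = 11.1 + 95.52·cos²34.0°·tan25.7° = 11.1 + 95.52·0.6873·0.4813 = 42.696 kPa
Denominator = 95.52·sin34.0°·cos34.0° = 95.52·0.5592·0.8290 = 44.282 kPa
FS = 42.696 / 44.282 = 0.964

FS = 0.96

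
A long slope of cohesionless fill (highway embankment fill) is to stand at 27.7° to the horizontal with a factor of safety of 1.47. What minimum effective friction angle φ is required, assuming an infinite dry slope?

FS = tanφ/tanβ ⇒ tanφ = FS · tanβ = 1.47 · tan27.7° = 0.7718
φ = arctan(0.7718) = 37.66°

φ = 37.7°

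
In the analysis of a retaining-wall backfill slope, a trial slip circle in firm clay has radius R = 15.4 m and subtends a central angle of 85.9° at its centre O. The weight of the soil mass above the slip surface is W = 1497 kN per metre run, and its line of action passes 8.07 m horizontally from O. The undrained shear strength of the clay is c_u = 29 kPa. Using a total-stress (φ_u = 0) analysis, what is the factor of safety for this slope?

Taking moments about the centre O, the resisting moment is provided by the undrained shear strength acting along the arc:
Arc length L_a = R·θ = 15.4·(85.9°·π/180) = 15.4·1.4992 = 23.09 m
M_R = c_u·L_a·R = 29·23.09·15.4 = 10311.2 kN·m/m
M_D = W·d = 1497·8.07 = 12080.8 kN·m/m
FS = M_R / M_D = 10311.2 / 12080.8 = 0.854

FS = 0.85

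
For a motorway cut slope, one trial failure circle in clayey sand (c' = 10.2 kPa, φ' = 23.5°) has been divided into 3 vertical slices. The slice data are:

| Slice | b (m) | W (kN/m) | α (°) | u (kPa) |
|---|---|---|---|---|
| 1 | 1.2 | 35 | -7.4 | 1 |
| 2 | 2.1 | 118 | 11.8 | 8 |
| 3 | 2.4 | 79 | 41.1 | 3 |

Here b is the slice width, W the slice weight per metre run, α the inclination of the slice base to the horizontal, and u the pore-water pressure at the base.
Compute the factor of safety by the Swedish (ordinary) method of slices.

Ordinary method of slices: FS = Σ[c'·Δl_i + (W_i cosα_i − u_i·Δl_i)·tanφ'] / Σ W_i sinα_i, with Δl_i = b_i / cosα_i.
Slice 1: Δl = 1.2/cos(-7.4°) = 1.210 m; N'_1 = 35·cos(-7.4°) − 1·1.210 = 33.5; c'Δl = 12.34; W sinα = -4.5
Slice 2: Δl = 2.1/cos11.8° = 2.145 m; N'_2 = 118·cos11.8° − 8·2.145 = 98.3; c'Δl = 21.88; W sinα = 24.1
Slice 3: Δl = 2.4/cos41.1° = 3.185 m; N'_3 = 79·cos41.1° − 3·3.185 = 50.0; c'Δl = 32.49; W sinα = 51.9
Σc'Δl = 66.7 kN/m; ΣN' = 181.8 kN/m; ΣW sinα = 71.6 kN/m
Resisting = 66.7 + 181.8·tan23.5° = 66.7 + 79.1 = 145.8 kN/m
FS = 145.8 / 71.6 = 2.037

FS = 2.04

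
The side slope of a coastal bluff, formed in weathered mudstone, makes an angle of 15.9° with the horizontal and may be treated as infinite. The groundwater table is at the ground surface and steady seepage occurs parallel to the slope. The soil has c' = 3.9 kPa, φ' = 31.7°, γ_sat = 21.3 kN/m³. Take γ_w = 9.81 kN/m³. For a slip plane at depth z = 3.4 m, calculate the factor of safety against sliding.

FS = 1.37

With seepage parallel to the slope and the water table at the surface, the effective normal stress on the slip plane uses the buoyant unit weight γ' = γ_sat − γ_w while the driving shear stress uses γ_sat:
FS = [c' + γ' z cos²β tanφ'] / [γ_sat z sinβ cosβ]
γ' = 21.3 − 9.81 = 11.49 kN/m³
Numerator = 3.9 + 11.49·3.4·cos²15.9°·tan31.7° = 3.9 + 11.49·3.4·0.9249·0.6176 = 26.217 kPa
Denominator = 21.3·3.4·sin15.9°·cos15.9° = 21.3·3.4·0.2740·0.9617 = 19.081 kPa
FS = 26.217 / 19.081 = 1.374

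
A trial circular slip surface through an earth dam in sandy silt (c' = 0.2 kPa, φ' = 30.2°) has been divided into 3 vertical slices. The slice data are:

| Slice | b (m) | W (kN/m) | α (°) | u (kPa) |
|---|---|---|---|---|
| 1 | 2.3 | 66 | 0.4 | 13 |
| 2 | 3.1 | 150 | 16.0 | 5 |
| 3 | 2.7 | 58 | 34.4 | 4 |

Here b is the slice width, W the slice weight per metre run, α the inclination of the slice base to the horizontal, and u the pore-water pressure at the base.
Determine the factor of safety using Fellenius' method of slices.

FS = 1.58

Ordinary method of slices: FS = Σ[c'·Δl_i + (W_i cosα_i − u_i·Δl_i)·tanφ'] / Σ W_i sinα_i, with Δl_i = b_i / cosα_i.
Slice 1: Δl = 2.3/cos0.4° = 2.300 m; N'_1 = 66·cos0.4° − 13·2.300 = 36.1; c'Δl = 0.46; W sinα = 0.5
Slice 2: Δl = 3.1/cos16.0° = 3.225 m; N'_2 = 150·cos16.0° − 5·3.225 = 128.1; c'Δl = 0.64; W sinα = 41.3
Slice 3: Δl = 2.7/cos34.4° = 3.272 m; N'_3 = 58·cos34.4° − 4·3.272 = 34.8; c'Δl = 0.65; W sinα = 32.8
Σc'Δl = 1.8 kN/m; ΣN' = 198.9 kN/m; ΣW sinα = 74.6 kN/m
Resisting = 1.8 + 198.9·tan30.2° = 1.8 + 115.8 = 117.5 kN/m
FS = 117.5 / 74.6 = 1.576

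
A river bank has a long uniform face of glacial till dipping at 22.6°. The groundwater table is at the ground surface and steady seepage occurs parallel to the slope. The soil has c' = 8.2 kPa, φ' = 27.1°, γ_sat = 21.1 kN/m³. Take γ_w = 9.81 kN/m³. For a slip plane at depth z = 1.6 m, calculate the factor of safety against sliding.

With seepage parallel to the slope and the water table at the surface, the effective normal stress on the slip plane uses the buoyant unit weight γ' = γ_sat − γ_w while the driving shear stress uses γ_sat:
FS = [c' + γ' z cos²β tanφ'] / [γ_sat z sinβ cosβ]
γ' = 21.1 − 9.81 = 11.29 kN/m³
Numerator = 8.2 + 11.29·1.6·cos²22.6°·tan27.1° = 8.2 + 11.29·1.6·0.8523·0.5117 = 16.079 kPa
Denominator = 21.1·1.6·sin22.6°·cos22.6° = 21.1·1.6·0.3843·0.9232 = 11.978 kPa
FS = 16.079 / 11.978 = 1.342

FS = 1.34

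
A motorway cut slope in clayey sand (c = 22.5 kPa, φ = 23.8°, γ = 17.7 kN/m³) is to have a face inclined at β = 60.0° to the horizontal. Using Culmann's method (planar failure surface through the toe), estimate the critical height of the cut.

H_c = 20.87 m

Culmann's analysis gives the critical failure plane at α_cr = (β + φ)/2 = (60.0 + 23.8)/2 = 41.9°, and the critical height
H_c = (4c/γ) · sinβ cosφ / [1 − cos(β − φ)]
    = (4·22.5/17.7) · sin60.0°·cos23.8° / [1 − cos(36.2°)]
    = 5.085 · 0.8660·0.9150 / [1 − 0.8070]
    = 5.085 · 0.7924 / 0.1930
    = 20.87 m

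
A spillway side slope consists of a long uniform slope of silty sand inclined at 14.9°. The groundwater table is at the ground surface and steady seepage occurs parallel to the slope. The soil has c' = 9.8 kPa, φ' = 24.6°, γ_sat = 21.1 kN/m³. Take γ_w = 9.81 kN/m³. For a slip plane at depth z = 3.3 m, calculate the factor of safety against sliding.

With seepage parallel to the slope and the water table at the surface, the effective normal stress on the slip plane uses the buoyant unit weight γ' = γ_sat − γ_w while the driving shear stress uses γ_sat:
FS = [c' + γ' z cos²β tanφ'] / [γ_sat z sinβ cosβ]
γ' = 21.1 − 9.81 = 11.29 kN/m³
Numerator = 9.8 + 11.29·3.3·cos²14.9°·tan24.6° = 9.8 + 11.29·3.3·0.9339·0.4578 = 25.730 kPa
Denominator = 21.1·3.3·sin14.9°·cos14.9° = 21.1·3.3·0.2571·0.9664 = 17.302 kPa
FS = 25.730 / 17.302 = 1.487

FS = 1.49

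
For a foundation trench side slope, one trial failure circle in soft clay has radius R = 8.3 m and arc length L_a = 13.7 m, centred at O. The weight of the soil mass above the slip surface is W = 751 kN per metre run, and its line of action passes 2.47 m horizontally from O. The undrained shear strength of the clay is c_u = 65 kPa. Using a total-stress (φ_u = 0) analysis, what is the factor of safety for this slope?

FS = 3.98

Taking moments about the centre O, the resisting moment is provided by the undrained shear strength acting along the arc:
M_R = c_u·L_a·R = 65·13.70·8.3 = 7391.2 kN·m/m
M_D = W·d = 751·2.47 = 1855.0 kN·m/m
FS = M_R / M_D = 7391.2 / 1855.0 = 3.985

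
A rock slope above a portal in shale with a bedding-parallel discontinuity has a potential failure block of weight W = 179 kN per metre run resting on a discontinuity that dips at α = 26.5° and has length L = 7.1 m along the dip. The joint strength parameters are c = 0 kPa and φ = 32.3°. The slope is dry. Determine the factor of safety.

Resolving the block weight along and normal to the plane and applying the Mohr–Coulomb strength on the joint:
N' = W cosα = 179·cos26.5° = 160.2 kN/m
Driving force T = W sinα = 179·sin26.5° = 79.9 kN/m
Resisting force R = c·L + N'·tanφ = 0·7.1 + 160.2·tan32.3° = 0.0 + 101.3 = 101.3 kN/m
FS = R / T = 101.3 / 79.9 = 1.268

FS = 1.27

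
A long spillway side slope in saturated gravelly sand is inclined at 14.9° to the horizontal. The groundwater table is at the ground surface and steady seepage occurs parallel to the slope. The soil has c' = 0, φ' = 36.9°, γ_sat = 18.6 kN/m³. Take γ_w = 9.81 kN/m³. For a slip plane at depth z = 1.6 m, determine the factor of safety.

FS = 1.33

With seepage parallel to the slope and the water table at the surface, the effective normal stress on the slip plane uses the buoyant unit weight γ' = γ_sat − γ_w while the driving shear stress uses γ_sat:
FS = [c' + γ' z cos²β tanφ'] / [γ_sat z sinβ cosβ]
(For c' = 0 this reduces to FS = (γ'/γ_sat)·tanφ'/tanβ.)
γ' = 18.6 − 9.81 = 8.79 kN/m³
Numerator = 0.0 + 8.79·1.6·cos²14.9°·tan36.9° = 0.0 + 8.79·1.6·0.9339·0.7508 = 9.861 kPa
Denominator = 18.6·1.6·sin14.9°·cos14.9° = 18.6·1.6·0.2571·0.9664 = 7.395 kPa
FS = 9.861 / 7.395 = 1.334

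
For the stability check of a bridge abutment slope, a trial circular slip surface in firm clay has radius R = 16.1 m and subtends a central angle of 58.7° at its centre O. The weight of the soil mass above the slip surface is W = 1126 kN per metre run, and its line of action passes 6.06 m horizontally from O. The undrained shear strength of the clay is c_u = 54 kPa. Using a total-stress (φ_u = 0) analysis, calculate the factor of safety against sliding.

Taking moments about the centre O, the resisting moment is provided by the undrained shear strength acting along the arc:
Arc length L_a = R·θ = 16.1·(58.7°·π/180) = 16.1·1.0245 = 16.49 m
M_R = c_u·L_a·R = 54·16.49·16.1 = 14340.4 kN·m/m
M_D = W·d = 1126·6.06 = 6823.6 kN·m/m
FS = M_R / M_D = 14340.4 / 6823.6 = 2.102

FS = 2.10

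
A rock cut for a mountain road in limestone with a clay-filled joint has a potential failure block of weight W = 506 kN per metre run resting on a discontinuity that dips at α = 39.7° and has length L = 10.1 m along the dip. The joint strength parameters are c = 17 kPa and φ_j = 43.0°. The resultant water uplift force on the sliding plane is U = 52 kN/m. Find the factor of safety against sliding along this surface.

FS = 1.50

Resolving the block weight along and normal to the plane and applying the Mohr–Coulomb strength on the joint:
N' = W cosα − U = 506·cos39.7° − 52 = 337.3 kN/m
Driving force T = W sinα = 506·sin39.7° = 323.2 kN/m
Resisting force R = c·L + N'·tanφ_j = 17·10.1 + 337.3·tan43.0° = 171.7 + 314.6 = 486.3 kN/m
FS = R / T = 486.3 / 323.2 = 1.504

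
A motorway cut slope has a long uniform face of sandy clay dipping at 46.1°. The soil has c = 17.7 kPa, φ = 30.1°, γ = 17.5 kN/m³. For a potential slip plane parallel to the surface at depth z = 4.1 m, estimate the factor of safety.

For an infinite slope with a slip plane parallel to the surface (no pore pressure): FS = [c + γz cos²β tanφ] / [γz sinβ cosβ].
γz = 17.5·4.1 = 71.75 kN/m²
Numerator = 17.7 + 71.75·cos²46.1°·tan30.1° = 17.7 + 71.75·0.4808·0.5797 = 37.698 kPa
Denominator = 71.75·sin46.1°·cos46.1° = 71.75·0.7206·0.6934 = 35.849 kPa
FS = 37.698 / 35.849 = 1.052

FS = 1.05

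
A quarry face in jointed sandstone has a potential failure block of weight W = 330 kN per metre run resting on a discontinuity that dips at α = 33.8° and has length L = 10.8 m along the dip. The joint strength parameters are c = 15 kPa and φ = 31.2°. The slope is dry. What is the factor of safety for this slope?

FS = 1.79

Resolving the block weight along and normal to the plane and applying the Mohr–Coulomb strength on the joint:
N' = W cosα = 330·cos33.8° = 274.2 kN/m
Driving force T = W sinα = 330·sin33.8° = 183.6 kN/m
Resisting force R = c·L + N'·tanφ = 15·10.8 + 274.2·tan31.2° = 162.0 + 166.1 = 328.1 kN/m
FS = R / T = 328.1 / 183.6 = 1.787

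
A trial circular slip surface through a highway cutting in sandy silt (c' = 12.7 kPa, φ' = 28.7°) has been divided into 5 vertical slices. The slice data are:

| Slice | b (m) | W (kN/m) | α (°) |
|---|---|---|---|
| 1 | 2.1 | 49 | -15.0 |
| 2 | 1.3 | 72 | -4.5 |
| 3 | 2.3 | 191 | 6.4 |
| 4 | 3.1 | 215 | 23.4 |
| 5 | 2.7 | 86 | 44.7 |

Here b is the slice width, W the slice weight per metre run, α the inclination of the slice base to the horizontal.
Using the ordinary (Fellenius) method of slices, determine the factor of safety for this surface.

Ordinary method of slices: FS = Σ[c'·Δl_i + (W_i cosα_i)·tanφ'] / Σ W_i sinα_i, with Δl_i = b_i / cosα_i.
Slice 1: Δl = 2.1/cos(-15.0°) = 2.174 m; N'_1 = 49·cos(-15.0°) = 47.3; c'Δl = 27.61; W sinα = -12.7
Slice 2: Δl = 1.3/cos(-4.5°) = 1.304 m; N'_2 = 72·cos(-4.5°) = 71.8; c'Δl = 16.56; W sinα = -5.6
Slice 3: Δl = 2.3/cos6.4° = 2.314 m; N'_3 = 191·cos6.4° = 189.8; c'Δl = 29.39; W sinα = 21.3
Slice 4: Δl = 3.1/cos23.4° = 3.378 m; N'_4 = 215·cos23.4° = 197.3; c'Δl = 42.90; W sinα = 85.4
Slice 5: Δl = 2.7/cos44.7° = 3.799 m; N'_5 = 86·cos44.7° = 61.1; c'Δl = 48.24; W sinα = 60.5
Σc'Δl = 164.7 kN/m; ΣN' = 567.4 kN/m; ΣW sinα = 148.8 kN/m
Resisting = 164.7 + 567.4·tan28.7° = 164.7 + 310.6 = 475.3 kN/m
FS = 475.3 / 148.8 = 3.194

FS = 3.19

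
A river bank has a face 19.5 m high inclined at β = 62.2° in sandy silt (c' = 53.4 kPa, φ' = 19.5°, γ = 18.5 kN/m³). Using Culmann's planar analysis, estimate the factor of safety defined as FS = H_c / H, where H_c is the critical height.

H_c = (4c'/γ) · sinβ cosφ' / [1 − cos(β − φ')]
    = (4·53.4/18.5) · sin62.2°·cos19.5° / [1 − cos42.7°]
    = 11.546 · 0.8338 / 0.2651 = 36.32 m
FS = H_c / H = 36.32 / 19.5 = 1.862

FS = 1.86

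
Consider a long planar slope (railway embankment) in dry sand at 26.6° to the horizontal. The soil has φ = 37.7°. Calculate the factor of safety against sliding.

For a dry cohesionless infinite slope the factor of safety is FS = tanφ / tanβ.
FS = tan37.7° / tan26.6° = 0.7729 / 0.5008 = 1.543

FS = 1.54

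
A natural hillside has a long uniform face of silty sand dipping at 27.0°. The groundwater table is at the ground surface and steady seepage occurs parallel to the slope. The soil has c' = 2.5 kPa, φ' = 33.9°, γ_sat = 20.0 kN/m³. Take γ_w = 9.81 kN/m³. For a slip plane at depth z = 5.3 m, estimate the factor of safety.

With seepage parallel to the slope and the water table at the surface, the effective normal stress on the slip plane uses the buoyant unit weight γ' = γ_sat − γ_w while the driving shear stress uses γ_sat:
FS = [c' + γ' z cos²β tanφ'] / [γ_sat z sinβ cosβ]
γ' = 20.0 − 9.81 = 10.19 kN/m³
Numerator = 2.5 + 10.19·5.3·cos²27.0°·tan33.9° = 2.5 + 10.19·5.3·0.7939·0.6720 = 31.311 kPa
Denominator = 20.0·5.3·sin27.0°·cos27.0° = 20.0·5.3·0.4540·0.8910 = 42.878 kPa
FS = 31.311 / 42.878 = 0.730

FS = 0.73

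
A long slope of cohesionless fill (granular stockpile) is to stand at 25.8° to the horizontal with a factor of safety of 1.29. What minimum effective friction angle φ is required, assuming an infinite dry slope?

φ = 31.9°

FS = tanφ/tanβ ⇒ tanφ = FS · tanβ = 1.29 · tan25.8° = 0.6236
φ = arctan(0.6236) = 31.95°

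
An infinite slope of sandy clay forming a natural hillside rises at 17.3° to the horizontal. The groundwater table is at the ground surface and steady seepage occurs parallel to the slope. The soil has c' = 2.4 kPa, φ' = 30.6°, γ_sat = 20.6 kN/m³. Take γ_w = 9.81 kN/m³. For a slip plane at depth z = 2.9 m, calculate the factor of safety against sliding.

With seepage parallel to the slope and the water table at the surface, the effective normal stress on the slip plane uses the buoyant unit weight γ' = γ_sat − γ_w while the driving shear stress uses γ_sat:
FS = [c' + γ' z cos²β tanφ'] / [γ_sat z sinβ cosβ]
γ' = 20.6 − 9.81 = 10.79 kN/m³
Numerator = 2.4 + 10.79·2.9·cos²17.3°·tan30.6° = 2.4 + 10.79·2.9·0.9116·0.5914 = 19.269 kPa
Denominator = 20.6·2.9·sin17.3°·cos17.3° = 20.6·2.9·0.2974·0.9548 = 16.961 kPa
FS = 19.269 / 16.961 = 1.136

FS = 1.14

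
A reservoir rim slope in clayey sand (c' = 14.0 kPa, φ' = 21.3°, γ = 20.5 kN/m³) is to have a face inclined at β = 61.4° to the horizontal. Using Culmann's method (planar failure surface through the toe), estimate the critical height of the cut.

H_c = 9.51 m

Culmann's analysis gives the critical failure plane at α_cr = (β + φ')/2 = (61.4 + 21.3)/2 = 41.4°, and the critical height
H_c = (4c'/γ) · sinβ cosφ' / [1 − cos(β − φ')]
    = (4·14.0/20.5) · sin61.4°·cos21.3° / [1 − cos(40.1°)]
    = 2.732 · 0.8780·0.9317 / [1 − 0.7649]
    = 2.732 · 0.8180 / 0.2351
    = 9.51 m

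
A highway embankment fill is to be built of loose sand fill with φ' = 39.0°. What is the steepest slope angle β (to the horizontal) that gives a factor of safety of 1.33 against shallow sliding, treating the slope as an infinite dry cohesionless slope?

β = 31.3°

For an infinite dry cohesionless slope FS = tanφ'/tanβ, so tanβ = tanφ' / FS.
tanβ = tan39.0° / 1.33 = 0.8098 / 1.33 = 0.6089
β = arctan(0.6089) = 31.34°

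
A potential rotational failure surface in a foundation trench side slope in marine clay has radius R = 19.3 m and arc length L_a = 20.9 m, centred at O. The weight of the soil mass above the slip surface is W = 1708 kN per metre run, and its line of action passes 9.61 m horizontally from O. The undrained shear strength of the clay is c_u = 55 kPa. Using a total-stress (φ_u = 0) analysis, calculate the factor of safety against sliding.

FS = 1.35

Taking moments about the centre O, the resisting moment is provided by the undrained shear strength acting along the arc:
M_R = c_u·L_a·R = 55·20.90·19.3 = 22185.4 kN·m/m
M_D = W·d = 1708·9.61 = 16413.9 kN·m/m
FS = M_R / M_D = 22185.4 / 16413.9 = 1.352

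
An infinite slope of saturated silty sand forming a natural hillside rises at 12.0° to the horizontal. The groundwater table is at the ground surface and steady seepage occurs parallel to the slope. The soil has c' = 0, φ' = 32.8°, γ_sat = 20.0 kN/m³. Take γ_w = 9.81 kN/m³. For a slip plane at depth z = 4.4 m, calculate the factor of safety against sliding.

With seepage parallel to the slope and the water table at the surface, the effective normal stress on the slip plane uses the buoyant unit weight γ' = γ_sat − γ_w while the driving shear stress uses γ_sat:
FS = [c' + γ' z cos²β tanφ'] / [γ_sat z sinβ cosβ]
(For c' = 0 this reduces to FS = (γ'/γ_sat)·tanφ'/tanβ.)
γ' = 20.0 − 9.81 = 10.19 kN/m³
Numerator = 0.0 + 10.19·4.4·cos²12.0°·tan32.8° = 0.0 + 10.19·4.4·0.9568·0.6445 = 27.646 kPa
Denominator = 20.0·4.4·sin12.0°·cos12.0° = 20.0·4.4·0.2079·0.9781 = 17.896 kPa
FS = 27.646 / 17.896 = 1.545

FS = 1.54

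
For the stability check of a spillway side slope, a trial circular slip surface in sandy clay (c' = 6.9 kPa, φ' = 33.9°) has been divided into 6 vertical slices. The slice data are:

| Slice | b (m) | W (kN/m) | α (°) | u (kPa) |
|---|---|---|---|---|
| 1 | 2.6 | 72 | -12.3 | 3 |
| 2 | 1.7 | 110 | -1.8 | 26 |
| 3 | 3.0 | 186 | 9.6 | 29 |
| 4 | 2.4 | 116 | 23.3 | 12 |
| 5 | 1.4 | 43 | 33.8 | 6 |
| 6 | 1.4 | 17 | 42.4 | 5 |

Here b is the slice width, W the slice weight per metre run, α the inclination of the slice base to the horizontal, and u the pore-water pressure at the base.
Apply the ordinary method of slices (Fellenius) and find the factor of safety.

Ordinary method of slices: FS = Σ[c'·Δl_i + (W_i cosα_i − u_i·Δl_i)·tanφ'] / Σ W_i sinα_i, with Δl_i = b_i / cosα_i.
Slice 1: Δl = 2.6/cos(-12.3°) = 2.661 m; N'_1 = 72·cos(-12.3°) − 3·2.661 = 62.4; c'Δl = 18.36; W sinα = -15.3
Slice 2: Δl = 1.7/cos(-1.8°) = 1.701 m; N'_2 = 110·cos(-1.8°) − 26·1.701 = 65.7; c'Δl = 11.74; W sinα = -3.5
Slice 3: Δl = 3.0/cos9.6° = 3.043 m; N'_3 = 186·cos9.6° − 29·3.043 = 95.2; c'Δl = 20.99; W sinα = 31.0
Slice 4: Δl = 2.4/cos23.3° = 2.613 m; N'_4 = 116·cos23.3° − 12·2.613 = 75.2; c'Δl = 18.03; W sinα = 45.9
Slice 5: Δl = 1.4/cos33.8° = 1.685 m; N'_5 = 43·cos33.8° − 6·1.685 = 25.6; c'Δl = 11.62; W sinα = 23.9
Slice 6: Δl = 1.4/cos42.4° = 1.896 m; N'_6 = 17·cos42.4° − 5·1.896 = 3.1; c'Δl = 13.08; W sinα = 11.5
Σc'Δl = 93.8 kN/m; ΣN' = 327.1 kN/m; ΣW sinα = 93.5 kN/m
Resisting = 93.8 + 327.1·tan33.9° = 93.8 + 219.8 = 313.6 kN/m
FS = 313.6 / 93.5 = 3.355

FS = 3.35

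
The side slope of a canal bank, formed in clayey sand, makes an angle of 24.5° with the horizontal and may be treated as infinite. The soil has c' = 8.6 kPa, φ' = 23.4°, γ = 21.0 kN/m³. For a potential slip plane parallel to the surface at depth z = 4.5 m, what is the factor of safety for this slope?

For an infinite slope with a slip plane parallel to the surface (no pore pressure): FS = [c' + γz cos²β tanφ'] / [γz sinβ cosβ].
γz = 21.0·4.5 = 94.50 kN/m²
Numerator = 8.6 + 94.50·cos²24.5°·tan23.4° = 8.6 + 94.50·0.8280·0.4327 = 42.461 kPa
Denominator = 94.50·sin24.5°·cos24.5° = 94.50·0.4147·0.9100 = 35.660 kPa
FS = 42.461 / 35.660 = 1.191

FS = 1.19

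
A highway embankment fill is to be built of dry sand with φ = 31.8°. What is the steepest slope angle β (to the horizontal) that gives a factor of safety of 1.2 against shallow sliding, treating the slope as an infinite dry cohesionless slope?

β = 27.3°

For an infinite dry cohesionless slope FS = tanφ/tanβ, so tanβ = tanφ / FS.
tanβ = tan31.8° / 1.2 = 0.6200 / 1.2 = 0.5167
β = arctan(0.5167) = 27.32°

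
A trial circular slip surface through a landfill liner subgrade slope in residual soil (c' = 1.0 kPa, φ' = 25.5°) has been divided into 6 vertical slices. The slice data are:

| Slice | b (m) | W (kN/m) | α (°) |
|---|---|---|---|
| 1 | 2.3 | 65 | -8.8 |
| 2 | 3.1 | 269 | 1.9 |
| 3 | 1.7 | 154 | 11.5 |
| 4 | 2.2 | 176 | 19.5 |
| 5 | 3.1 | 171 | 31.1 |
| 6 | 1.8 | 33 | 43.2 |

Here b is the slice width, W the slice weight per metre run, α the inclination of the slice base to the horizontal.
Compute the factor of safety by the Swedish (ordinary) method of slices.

FS = 2.04

Ordinary method of slices: FS = Σ[c'·Δl_i + (W_i cosα_i)·tanφ'] / Σ W_i sinα_i, with Δl_i = b_i / cosα_i.
Slice 1: Δl = 2.3/cos(-8.8°) = 2.327 m; N'_1 = 65·cos(-8.8°) = 64.2; c'Δl = 2.33; W sinα = -9.9
Slice 2: Δl = 3.1/cos1.9° = 3.102 m; N'_2 = 269·cos1.9° = 268.9; c'Δl = 3.10; W sinα = 8.9
Slice 3: Δl = 1.7/cos11.5° = 1.735 m; N'_3 = 154·cos11.5° = 150.9; c'Δl = 1.73; W sinα = 30.7
Slice 4: Δl = 2.2/cos19.5° = 2.334 m; N'_4 = 176·cos19.5° = 165.9; c'Δl = 2.33; W sinα = 58.8
Slice 5: Δl = 3.1/cos31.1° = 3.620 m; N'_5 = 171·cos31.1° = 146.4; c'Δl = 3.62; W sinα = 88.3
Slice 6: Δl = 1.8/cos43.2° = 2.469 m; N'_6 = 33·cos43.2° = 24.1; c'Δl = 2.47; W sinα = 22.6
Σc'Δl = 15.6 kN/m; ΣN' = 820.4 kN/m; ΣW sinα = 199.3 kN/m
Resisting = 15.6 + 820.4·tan25.5° = 15.6 + 391.3 = 406.9 kN/m
FS = 406.9 / 199.3 = 2.041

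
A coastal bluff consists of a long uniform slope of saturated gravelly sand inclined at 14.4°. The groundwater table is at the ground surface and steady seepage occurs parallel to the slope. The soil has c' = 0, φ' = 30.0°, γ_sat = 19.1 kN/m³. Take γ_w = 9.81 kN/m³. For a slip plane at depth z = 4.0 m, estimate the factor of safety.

FS = 1.09

With seepage parallel to the slope and the water table at the surface, the effective normal stress on the slip plane uses the buoyant unit weight γ' = γ_sat − γ_w while the driving shear stress uses γ_sat:
FS = [c' + γ' z cos²β tanφ'] / [γ_sat z sinβ cosβ]
(For c' = 0 this reduces to FS = (γ'/γ_sat)·tanφ'/tanβ.)
γ' = 19.1 − 9.81 = 9.29 kN/m³
Numerator = 0.0 + 9.29·4.0·cos²14.4°·tan30.0° = 0.0 + 9.29·4.0·0.9382·0.5774 = 20.127 kPa
Denominator = 19.1·4.0·sin14.4°·cos14.4° = 19.1·4.0·0.2487·0.9686 = 18.403 kPa
FS = 20.127 / 18.403 = 1.094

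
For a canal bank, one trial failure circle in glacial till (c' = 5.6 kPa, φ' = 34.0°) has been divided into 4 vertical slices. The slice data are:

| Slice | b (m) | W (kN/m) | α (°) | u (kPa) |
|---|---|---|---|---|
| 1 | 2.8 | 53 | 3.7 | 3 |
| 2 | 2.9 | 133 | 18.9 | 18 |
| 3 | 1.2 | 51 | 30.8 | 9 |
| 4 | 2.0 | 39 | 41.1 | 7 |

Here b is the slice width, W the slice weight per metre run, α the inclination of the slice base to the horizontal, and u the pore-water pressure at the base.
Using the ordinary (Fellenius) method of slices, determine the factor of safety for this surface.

FS = 1.64

Ordinary method of slices: FS = Σ[c'·Δl_i + (W_i cosα_i − u_i·Δl_i)·tanφ'] / Σ W_i sinα_i, with Δl_i = b_i / cosα_i.
Slice 1: Δl = 2.8/cos3.7° = 2.806 m; N'_1 = 53·cos3.7° − 3·2.806 = 44.5; c'Δl = 15.71; W sinα = 3.4
Slice 2: Δl = 2.9/cos18.9° = 3.065 m; N'_2 = 133·cos18.9° − 18·3.065 = 70.7; c'Δl = 17.17; W sinα = 43.1
Slice 3: Δl = 1.2/cos30.8° = 1.397 m; N'_3 = 51·cos30.8° − 9·1.397 = 31.2; c'Δl = 7.82; W sinα = 26.1
Slice 4: Δl = 2.0/cos41.1° = 2.654 m; N'_4 = 39·cos41.1° − 7·2.654 = 10.8; c'Δl = 14.86; W sinα = 25.6
Σc'Δl = 55.6 kN/m; ΣN' = 157.2 kN/m; ΣW sinα = 98.3 kN/m
Resisting = 55.6 + 157.2·tan34.0° = 55.6 + 106.0 = 161.6 kN/m
FS = 161.6 / 98.3 = 1.645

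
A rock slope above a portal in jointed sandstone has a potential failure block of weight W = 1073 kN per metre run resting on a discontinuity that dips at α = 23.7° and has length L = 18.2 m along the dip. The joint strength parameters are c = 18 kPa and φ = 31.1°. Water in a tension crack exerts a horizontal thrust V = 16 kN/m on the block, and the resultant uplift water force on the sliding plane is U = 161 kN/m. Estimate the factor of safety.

Resolving the block weight along and normal to the plane and applying the Mohr–Coulomb strength on the joint:
N' = W cosα − U − V sinα = 1073·cos23.7° − 161 − 16·sin23.7° = 815.1 kN/m
Driving force T = W sinα + V cosα = 1073·sin23.7° + 16·cos23.7° = 445.9 kN/m
Resisting force R = c·L + N'·tanφ = 18·18.2 + 815.1·tan31.1° = 327.6 + 491.7 = 819.3 kN/m
FS = R / T = 819.3 / 445.9 = 1.837

FS = 1.84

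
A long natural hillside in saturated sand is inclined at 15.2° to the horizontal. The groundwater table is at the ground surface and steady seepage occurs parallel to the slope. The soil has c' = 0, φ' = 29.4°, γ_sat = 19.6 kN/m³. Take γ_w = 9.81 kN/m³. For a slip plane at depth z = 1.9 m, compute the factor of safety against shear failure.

With seepage parallel to the slope and the water table at the surface, the effective normal stress on the slip plane uses the buoyant unit weight γ' = γ_sat − γ_w while the driving shear stress uses γ_sat:
FS = [c' + γ' z cos²β tanφ'] / [γ_sat z sinβ cosβ]
(For c' = 0 this reduces to FS = (γ'/γ_sat)·tanφ'/tanβ.)
γ' = 19.6 − 9.81 = 9.79 kN/m³
Numerator = 0.0 + 9.79·1.9·cos²15.2°·tan29.4° = 0.0 + 9.79·1.9·0.9313·0.5635 = 9.761 kPa
Denominator = 19.6·1.9·sin15.2°·cos15.2° = 19.6·1.9·0.2622·0.9650 = 9.422 kPa
FS = 9.761 / 9.422 = 1.036

FS = 1.04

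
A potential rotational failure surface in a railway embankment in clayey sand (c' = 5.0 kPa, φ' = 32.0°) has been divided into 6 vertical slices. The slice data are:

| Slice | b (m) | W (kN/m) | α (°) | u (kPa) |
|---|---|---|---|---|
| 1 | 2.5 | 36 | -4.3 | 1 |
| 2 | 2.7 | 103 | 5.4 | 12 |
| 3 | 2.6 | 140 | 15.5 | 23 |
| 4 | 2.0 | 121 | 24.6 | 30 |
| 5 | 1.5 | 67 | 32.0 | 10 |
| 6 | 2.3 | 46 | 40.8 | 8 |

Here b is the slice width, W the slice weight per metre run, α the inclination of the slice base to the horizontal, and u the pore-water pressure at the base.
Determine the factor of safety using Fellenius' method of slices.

FS = 1.52

Ordinary method of slices: FS = Σ[c'·Δl_i + (W_i cosα_i − u_i·Δl_i)·tanφ'] / Σ W_i sinα_i, with Δl_i = b_i / cosα_i.
Slice 1: Δl = 2.5/cos(-4.3°) = 2.507 m; N'_1 = 36·cos(-4.3°) − 1·2.507 = 33.4; c'Δl = 12.54; W sinα = -2.7
Slice 2: Δl = 2.7/cos5.4° = 2.712 m; N'_2 = 103·cos5.4° − 12·2.712 = 70.0; c'Δl = 13.56; W sinα = 9.7
Slice 3: Δl = 2.6/cos15.5° = 2.698 m; N'_3 = 140·cos15.5° − 23·2.698 = 72.9; c'Δl = 13.49; W sinα = 37.4
Slice 4: Δl = 2.0/cos24.6° = 2.200 m; N'_4 = 121·cos24.6° − 30·2.200 = 44.0; c'Δl = 11.00; W sinα = 50.4
Slice 5: Δl = 1.5/cos32.0° = 1.769 m; N'_5 = 67·cos32.0° − 10·1.769 = 39.1; c'Δl = 8.84; W sinα = 35.5
Slice 6: Δl = 2.3/cos40.8° = 3.038 m; N'_6 = 46·cos40.8° − 8·3.038 = 10.5; c'Δl = 15.19; W sinα = 30.1
Σc'Δl = 74.6 kN/m; ΣN' = 269.9 kN/m; ΣW sinα = 160.3 kN/m
Resisting = 74.6 + 269.9·tan32.0° = 74.6 + 168.7 = 243.3 kN/m
FS = 243.3 / 160.3 = 1.517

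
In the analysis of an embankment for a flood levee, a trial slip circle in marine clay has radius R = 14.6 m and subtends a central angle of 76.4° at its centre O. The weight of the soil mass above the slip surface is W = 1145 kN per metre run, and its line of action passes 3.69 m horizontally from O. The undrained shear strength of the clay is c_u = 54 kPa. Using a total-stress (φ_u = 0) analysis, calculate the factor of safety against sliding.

Taking moments about the centre O, the resisting moment is provided by the undrained shear strength acting along the arc:
Arc length L_a = R·θ = 14.6·(76.4°·π/180) = 14.6·1.3334 = 19.47 m
M_R = c_u·L_a·R = 54·19.47·14.6 = 15348.7 kN·m/m
M_D = W·d = 1145·3.69 = 4225.1 kN·m/m
FS = M_R / M_D = 15348.7 / 4225.1 = 3.633

FS = 3.63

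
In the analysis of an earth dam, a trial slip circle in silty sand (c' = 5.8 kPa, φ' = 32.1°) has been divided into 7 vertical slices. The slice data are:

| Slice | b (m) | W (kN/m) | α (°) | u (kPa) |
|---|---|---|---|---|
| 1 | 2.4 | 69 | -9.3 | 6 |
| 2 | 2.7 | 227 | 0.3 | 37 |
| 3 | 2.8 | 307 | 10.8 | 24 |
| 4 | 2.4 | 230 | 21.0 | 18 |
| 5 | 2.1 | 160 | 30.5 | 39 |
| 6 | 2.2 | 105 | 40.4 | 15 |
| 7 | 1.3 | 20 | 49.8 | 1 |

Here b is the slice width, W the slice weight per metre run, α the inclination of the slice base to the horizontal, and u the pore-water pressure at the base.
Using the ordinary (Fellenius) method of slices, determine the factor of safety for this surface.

FS = 1.78

Ordinary method of slices: FS = Σ[c'·Δl_i + (W_i cosα_i − u_i·Δl_i)·tanφ'] / Σ W_i sinα_i, with Δl_i = b_i / cosα_i.
Slice 1: Δl = 2.4/cos(-9.3°) = 2.432 m; N'_1 = 69·cos(-9.3°) − 6·2.432 = 53.5; c'Δl = 14.11; W sinα = -11.2
Slice 2: Δl = 2.7/cos0.3° = 2.700 m; N'_2 = 227·cos0.3° − 37·2.700 = 127.1; c'Δl = 15.66; W sinα = 1.2
Slice 3: Δl = 2.8/cos10.8° = 2.850 m; N'_3 = 307·cos10.8° − 24·2.850 = 233.2; c'Δl = 16.53; W sinα = 57.5
Slice 4: Δl = 2.4/cos21.0° = 2.571 m; N'_4 = 230·cos21.0° − 18·2.571 = 168.5; c'Δl = 14.91; W sinα = 82.4
Slice 5: Δl = 2.1/cos30.5° = 2.437 m; N'_5 = 160·cos30.5° − 39·2.437 = 42.8; c'Δl = 14.14; W sinα = 81.2
Slice 6: Δl = 2.2/cos40.4° = 2.889 m; N'_6 = 105·cos40.4° − 15·2.889 = 36.6; c'Δl = 16.76; W sinα = 68.1
Slice 7: Δl = 1.3/cos49.8° = 2.014 m; N'_7 = 20·cos49.8° − 1·2.014 = 10.9; c'Δl = 11.68; W sinα = 15.3
Σc'Δl = 103.8 kN/m; ΣN' = 672.5 kN/m; ΣW sinα = 294.5 kN/m
Resisting = 103.8 + 672.5·tan32.1° = 103.8 + 421.9 = 525.7 kN/m
FS = 525.7 / 294.5 = 1.785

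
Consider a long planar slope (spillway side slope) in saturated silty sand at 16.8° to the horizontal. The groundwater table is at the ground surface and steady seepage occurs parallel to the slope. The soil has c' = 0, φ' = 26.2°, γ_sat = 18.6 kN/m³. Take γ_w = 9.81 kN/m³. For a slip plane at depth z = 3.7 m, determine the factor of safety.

With seepage parallel to the slope and the water table at the surface, the effective normal stress on the slip plane uses the buoyant unit weight γ' = γ_sat − γ_w while the driving shear stress uses γ_sat:
FS = [c' + γ' z cos²β tanφ'] / [γ_sat z sinβ cosβ]
(For c' = 0 this reduces to FS = (γ'/γ_sat)·tanφ'/tanβ.)
γ' = 18.6 − 9.81 = 8.79 kN/m³
Numerator = 0.0 + 8.79·3.7·cos²16.8°·tan26.2° = 0.0 + 8.79·3.7·0.9165·0.4921 = 14.666 kPa
Denominator = 18.6·3.7·sin16.8°·cos16.8° = 18.6·3.7·0.2890·0.9573 = 19.042 kPa
FS = 14.666 / 19.042 = 0.770

FS = 0.77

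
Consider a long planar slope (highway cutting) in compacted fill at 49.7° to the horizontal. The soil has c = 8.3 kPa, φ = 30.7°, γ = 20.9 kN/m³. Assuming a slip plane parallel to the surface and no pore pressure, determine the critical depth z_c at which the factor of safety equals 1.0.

Setting FS = 1.00 in FS = [c + γz cos²β tanφ] / [γz sinβ cosβ] and solving for z:
z = c / [γ cosβ (FS·sinβ − cosβ·tanφ)]
  = 8.3 / [20.9·cos49.7°·(1.00·sin49.7° − cos49.7°·tan30.7°)]
  = 8.3 / [20.9·0.6468·(1.00·0.7627 − 0.6468·0.5938)]
  = 8.3 / 5.1183 = 1.622 m

z_c = 1.62 m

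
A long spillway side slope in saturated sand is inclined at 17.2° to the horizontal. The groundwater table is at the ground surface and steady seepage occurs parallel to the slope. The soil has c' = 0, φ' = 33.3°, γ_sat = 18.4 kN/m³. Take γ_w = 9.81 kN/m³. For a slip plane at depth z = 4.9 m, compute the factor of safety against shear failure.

FS = 0.99

With seepage parallel to the slope and the water table at the surface, the effective normal stress on the slip plane uses the buoyant unit weight γ' = γ_sat − γ_w while the driving shear stress uses γ_sat:
FS = [c' + γ' z cos²β tanφ'] / [γ_sat z sinβ cosβ]
(For c' = 0 this reduces to FS = (γ'/γ_sat)·tanφ'/tanβ.)
γ' = 18.4 − 9.81 = 8.59 kN/m³
Numerator = 0.0 + 8.59·4.9·cos²17.2°·tan33.3° = 0.0 + 8.59·4.9·0.9126·0.6569 = 25.231 kPa
Denominator = 18.4·4.9·sin17.2°·cos17.2° = 18.4·4.9·0.2957·0.9553 = 25.469 kPa
FS = 25.231 / 25.469 = 0.991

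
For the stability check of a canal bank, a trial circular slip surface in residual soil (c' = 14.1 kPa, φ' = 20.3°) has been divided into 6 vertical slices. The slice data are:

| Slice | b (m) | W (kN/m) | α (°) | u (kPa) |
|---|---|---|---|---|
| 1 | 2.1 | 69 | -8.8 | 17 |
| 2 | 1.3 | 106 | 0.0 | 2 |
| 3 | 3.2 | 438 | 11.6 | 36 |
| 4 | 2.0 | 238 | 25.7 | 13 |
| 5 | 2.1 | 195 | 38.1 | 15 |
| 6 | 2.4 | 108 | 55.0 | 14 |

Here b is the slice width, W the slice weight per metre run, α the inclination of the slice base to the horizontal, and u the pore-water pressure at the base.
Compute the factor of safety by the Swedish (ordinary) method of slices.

Ordinary method of slices: FS = Σ[c'·Δl_i + (W_i cosα_i − u_i·Δl_i)·tanφ'] / Σ W_i sinα_i, with Δl_i = b_i / cosα_i.
Slice 1: Δl = 2.1/cos(-8.8°) = 2.125 m; N'_1 = 69·cos(-8.8°) − 17·2.125 = 32.1; c'Δl = 29.96; W sinα = -10.6
Slice 2: Δl = 1.3/cos0.0° = 1.300 m; N'_2 = 106·cos0.0° − 2·1.300 = 103.4; c'Δl = 18.33; W sinα = 0.0
Slice 3: Δl = 3.2/cos11.6° = 3.267 m; N'_3 = 438·cos11.6° − 36·3.267 = 311.5; c'Δl = 46.06; W sinα = 88.1
Slice 4: Δl = 2.0/cos25.7° = 2.220 m; N'_4 = 238·cos25.7° − 13·2.220 = 185.6; c'Δl = 31.30; W sinα = 103.2
Slice 5: Δl = 2.1/cos38.1° = 2.669 m; N'_5 = 195·cos38.1° − 15·2.669 = 113.4; c'Δl = 37.63; W sinα = 120.3
Slice 6: Δl = 2.4/cos55.0° = 4.184 m; N'_6 = 108·cos55.0° − 14·4.184 = 3.4; c'Δl = 59.00; W sinα = 88.5
Σc'Δl = 222.3 kN/m; ΣN' = 749.3 kN/m; ΣW sinα = 389.5 kN/m
Resisting = 222.3 + 749.3·tan20.3° = 222.3 + 277.2 = 499.5 kN/m
FS = 499.5 / 389.5 = 1.282

FS = 1.28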